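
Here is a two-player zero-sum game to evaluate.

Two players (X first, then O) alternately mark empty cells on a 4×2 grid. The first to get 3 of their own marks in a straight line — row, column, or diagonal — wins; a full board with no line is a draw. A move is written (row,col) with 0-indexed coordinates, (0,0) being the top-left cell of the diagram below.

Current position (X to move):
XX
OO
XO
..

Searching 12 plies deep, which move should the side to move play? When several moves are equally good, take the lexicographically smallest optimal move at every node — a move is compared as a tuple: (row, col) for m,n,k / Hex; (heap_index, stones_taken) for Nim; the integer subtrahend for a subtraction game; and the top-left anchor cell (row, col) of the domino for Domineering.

X's best at [XX/OO/XO/..]: (3,1)

[XX/OO/XO/..] X move#1: (3,0):-1/XX/OO/XO/X., (3,1):+0/XX/OO/XO/.X*
[XX/OO/XO/.X] O move#2: (3,0):+0/XX/OO/XO/OX*
[XX/OO/XO/OX] end (terminal +0, X#3); searched XX/OO/XO/.. to 12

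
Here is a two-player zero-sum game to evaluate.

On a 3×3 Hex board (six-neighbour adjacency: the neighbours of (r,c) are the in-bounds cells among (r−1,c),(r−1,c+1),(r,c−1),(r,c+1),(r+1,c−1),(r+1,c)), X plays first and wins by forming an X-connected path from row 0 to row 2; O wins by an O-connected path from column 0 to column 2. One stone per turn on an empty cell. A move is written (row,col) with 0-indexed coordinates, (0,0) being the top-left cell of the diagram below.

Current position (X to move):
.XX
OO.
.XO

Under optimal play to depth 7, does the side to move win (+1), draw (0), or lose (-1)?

[.XX/OO./.XO] X move#1: (0,0):-1/XXX/OO./.XO, (1,2):+1/.XX/OOX/.XO*, (2,0):-1/.XX/OO./XXO
[.XX/OOX/.XO] end (terminal -1, O#2); searched .XX/OO./.XO to 7

value(.XX/OO./.XO, X) = +1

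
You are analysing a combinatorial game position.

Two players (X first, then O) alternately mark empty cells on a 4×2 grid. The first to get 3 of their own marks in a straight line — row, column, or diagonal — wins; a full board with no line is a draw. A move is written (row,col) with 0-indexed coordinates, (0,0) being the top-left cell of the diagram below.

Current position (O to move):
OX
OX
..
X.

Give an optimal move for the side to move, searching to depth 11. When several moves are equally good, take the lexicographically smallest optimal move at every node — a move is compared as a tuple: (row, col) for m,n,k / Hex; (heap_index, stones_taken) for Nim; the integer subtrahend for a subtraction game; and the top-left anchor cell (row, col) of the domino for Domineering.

O's best at [OX/OX/../X.]: (2,0)

[OX/OX/../X.] O move#1: (2,0):+1/OX/OX/O./X.*, (2,1):+0/OX/OX/.O/X., (3,1):-1/OX/OX/../XO
[OX/OX/O./X.] end (terminal -1, X#2); searched OX/OX/../X. to 11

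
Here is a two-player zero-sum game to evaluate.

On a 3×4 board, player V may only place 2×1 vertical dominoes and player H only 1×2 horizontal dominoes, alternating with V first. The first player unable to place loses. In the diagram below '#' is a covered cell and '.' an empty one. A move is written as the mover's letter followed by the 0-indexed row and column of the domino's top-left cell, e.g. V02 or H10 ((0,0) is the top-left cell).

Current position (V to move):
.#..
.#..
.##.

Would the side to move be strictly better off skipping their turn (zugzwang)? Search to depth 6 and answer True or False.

zugzwang(.#../.#../.##., V) = False

p1 V@[.#../.#../.##.]: V00[##../##../.##.]-1 V02[.##./.##./.##.]+1* V03[.#.#/.#.#/.##.]+1 V10[.#../##../###.]-1 V13[.#../.#.#/.###]+1
p2 H@[.##./.##./.##.] terminal -1; root [.#../.#../.##.] d6
if V skipped the turn, H would face:
~ p1 H@[.#../.#../.##.]: H02[.###/.#../.##.]-1 H12[.#../.###/.##.]+1*
~ p2 V@[.#../.###/.##.]: V00[##../####/.##.]-1* V10[.#../####/###.]-1
~ p3 H@[##../####/.##.]: H02[####/####/.##.]+1*
~ p4 V@[####/####/.##.] terminal -1; root [.#../.#../.##.] d6
compare (V): move=+1 vs pass=-1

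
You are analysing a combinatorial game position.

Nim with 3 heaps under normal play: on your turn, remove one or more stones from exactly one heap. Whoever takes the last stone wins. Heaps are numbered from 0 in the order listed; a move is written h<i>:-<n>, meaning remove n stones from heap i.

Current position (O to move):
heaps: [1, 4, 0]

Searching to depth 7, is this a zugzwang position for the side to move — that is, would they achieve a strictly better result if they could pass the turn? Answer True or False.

zugzwang((1,4,0), O) = False

[(1,4,0)] O move#1: h0:-1:-1/(0,4,0), h1:-1:-1/(1,3,0), h1:-2:-1/(1,2,0), h1:-3:+1/(1,1,0)*, h1:-4:-1/(1,0,0)
[(1,1,0)] X move#2: h0:-1:-1/(0,1,0)*, h1:-1:-1/(1,0,0)
[(0,1,0)] O move#3: h1:-1:+1/(0,0,0)*
[(0,0,0)] end (terminal -1, X#4); searched (1,4,0) to 7
suppose O passes — search the same position with X to move:
pass> [(1,4,0)] X move#1: h0:-1:-1/(0,4,0), h1:-1:-1/(1,3,0), h1:-2:-1/(1,2,0), h1:-3:+1/(1,1,0)*, h1:-4:-1/(1,0,0)
pass> [(1,1,0)] O move#2: h0:-1:-1/(0,1,0)*, h1:-1:-1/(1,0,0)
pass> [(0,1,0)] X move#3: h1:-1:+1/(0,0,0)*
pass> [(0,0,0)] end (terminal -1, O#4); searched (1,4,0) to 7
for O: play +1, pass -1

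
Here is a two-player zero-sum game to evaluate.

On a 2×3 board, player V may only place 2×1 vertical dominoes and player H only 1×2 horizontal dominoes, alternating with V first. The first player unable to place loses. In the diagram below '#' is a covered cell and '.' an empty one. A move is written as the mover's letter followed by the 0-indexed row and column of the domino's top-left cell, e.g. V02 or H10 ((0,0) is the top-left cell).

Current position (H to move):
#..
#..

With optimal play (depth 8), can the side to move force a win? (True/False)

[#../#..] H move#1: H01:+1/###/#..*, H11:+1/#../###
[###/#..] end (terminal -1, V#2); searched #../#.. to 8

H winning at [#../#..]: True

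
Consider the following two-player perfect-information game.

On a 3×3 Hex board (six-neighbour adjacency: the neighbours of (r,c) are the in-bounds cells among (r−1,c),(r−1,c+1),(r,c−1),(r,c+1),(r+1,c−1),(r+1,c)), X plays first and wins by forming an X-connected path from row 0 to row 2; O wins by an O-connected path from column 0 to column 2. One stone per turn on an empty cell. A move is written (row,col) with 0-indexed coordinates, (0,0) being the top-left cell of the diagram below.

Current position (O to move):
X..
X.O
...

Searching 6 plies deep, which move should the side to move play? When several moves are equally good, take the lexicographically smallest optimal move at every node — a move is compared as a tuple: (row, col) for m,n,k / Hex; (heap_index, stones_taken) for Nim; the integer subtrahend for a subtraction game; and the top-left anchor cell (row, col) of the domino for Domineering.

O's best at [X../X.O/...]: (2,0)

[X../X.O/...] O move#1: (0,1):-1/XO./X.O/..., (0,2):-1/X.O/X.O/..., (1,1):-1/X../XOO/..., (2,0):+1/X../X.O/O..*, (2,1):-1/X../X.O/.O., (2,2):-1/X../X.O/..O
[X../X.O/O..] X move#2: (0,1):-1/XX./X.O/O..*, (0,2):-1/X.X/X.O/O.., (1,1):-1/X../XXO/O.., (2,1):-1/X../X.O/OX., (2,2):-1/X../X.O/O.X
[XX./X.O/O..] O move#3: (0,2):+1/XXO/X.O/O..*, (1,1):+1/XX./XOO/O.., (2,1):+1/XX./X.O/OO., (2,2):+1/XX./X.O/O.O
[XXO/X.O/O..] X move#4: (1,1):-1/XXO/XXO/O..*, (2,1):-1/XXO/X.O/OX., (2,2):-1/XXO/X.O/O.X
[XXO/XXO/O..] O move#5: (2,1):+1/XXO/XXO/OO.*, (2,2):-1/XXO/XXO/O.O
[XXO/XXO/OO.] end (terminal -1, X#6); searched X../X.O/... to 6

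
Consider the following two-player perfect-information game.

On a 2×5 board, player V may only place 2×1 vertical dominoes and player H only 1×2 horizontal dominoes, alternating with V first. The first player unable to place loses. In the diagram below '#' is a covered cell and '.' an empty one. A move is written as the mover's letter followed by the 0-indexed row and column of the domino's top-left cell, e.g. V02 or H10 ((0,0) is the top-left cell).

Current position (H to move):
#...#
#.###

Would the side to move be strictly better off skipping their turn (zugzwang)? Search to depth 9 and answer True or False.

zugzwang(#...#/#.###, H) = False

ply 1, H at #...#/#.### | H01=+1→###.#/#.###*; H02=-1→#.###/#.###
ply 2: ###.#/#.### is terminal -1 (V); from #...#/#.### depth 9
if H skipped the turn, V would face:
~ ply 1, V at #...#/#.### | V01=-1→##..#/#####*
~ ply 2, H at ##..#/##### | H02=+1→#####/#####*
~ ply 3: #####/##### is terminal -1 (V); from #...#/#.### depth 9
compare (H): move=+1 vs pass=+1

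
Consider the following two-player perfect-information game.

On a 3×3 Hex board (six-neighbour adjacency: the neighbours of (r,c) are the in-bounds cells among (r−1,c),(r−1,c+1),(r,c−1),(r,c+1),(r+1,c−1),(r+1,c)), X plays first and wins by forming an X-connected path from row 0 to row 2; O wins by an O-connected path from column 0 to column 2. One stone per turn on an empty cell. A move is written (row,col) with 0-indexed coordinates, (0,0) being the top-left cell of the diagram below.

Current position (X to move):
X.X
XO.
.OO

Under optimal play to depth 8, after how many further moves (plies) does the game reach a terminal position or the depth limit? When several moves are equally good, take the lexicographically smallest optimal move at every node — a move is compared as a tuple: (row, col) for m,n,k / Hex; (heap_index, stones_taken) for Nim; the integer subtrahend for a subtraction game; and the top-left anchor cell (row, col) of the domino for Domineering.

[X.X/XO./.OO] X move#1: (0,1):-1/XXX/XO./.OO, (1,2):-1/X.X/XOX/.OO, (2,0):+1/X.X/XO./XOO*
[X.X/XO./XOO] end (terminal -1, O#2); searched X.X/XO./.OO to 8

PV length from [X.X/XO./.OO]: 1 ply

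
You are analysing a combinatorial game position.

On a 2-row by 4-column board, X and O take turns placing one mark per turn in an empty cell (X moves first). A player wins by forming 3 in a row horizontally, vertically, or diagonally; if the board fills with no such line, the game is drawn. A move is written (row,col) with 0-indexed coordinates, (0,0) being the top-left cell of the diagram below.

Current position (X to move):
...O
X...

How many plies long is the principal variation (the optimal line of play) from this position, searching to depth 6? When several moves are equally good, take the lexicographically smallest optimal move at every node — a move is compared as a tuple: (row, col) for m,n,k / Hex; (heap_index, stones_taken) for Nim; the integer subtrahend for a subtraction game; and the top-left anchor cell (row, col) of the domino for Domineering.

PV length from [...O/X...]: 6 plies

p1 X@[...O/X...]: (0,0)[X..O/X...]+0* (0,1)[.X.O/X...]+0 (0,2)[..XO/X...]+0 (1,1)[...O/XX..]+0 (1,2)[...O/X.X.]+0 (1,3)[...O/X..X]+0
p2 O@[X..O/X...]: (0,1)[XO.O/X...]+0* (0,2)[X.OO/X...]+0 (1,1)[X..O/XO..]+0 (1,2)[X..O/X.O.]+0 (1,3)[X..O/X..O]+0
p3 X@[XO.O/X...]: (0,2)[XOXO/X...]+0* (1,1)[XO.O/XX..]-1 (1,2)[XO.O/X.X.]-1 (1,3)[XO.O/X..X]-1
p4 O@[XOXO/X...]: (1,1)[XOXO/XO..]+0* (1,2)[XOXO/X.O.]+0 (1,3)[XOXO/X..O]+0
p5 X@[XOXO/XO..]: (1,2)[XOXO/XOX.]+0* (1,3)[XOXO/XO.X]+0
p6 O@[XOXO/XOX.]: (1,3)[XOXO/XOXO]+0*
p7 X@[XOXO/XOXO] terminal +0; root [...O/X...] d6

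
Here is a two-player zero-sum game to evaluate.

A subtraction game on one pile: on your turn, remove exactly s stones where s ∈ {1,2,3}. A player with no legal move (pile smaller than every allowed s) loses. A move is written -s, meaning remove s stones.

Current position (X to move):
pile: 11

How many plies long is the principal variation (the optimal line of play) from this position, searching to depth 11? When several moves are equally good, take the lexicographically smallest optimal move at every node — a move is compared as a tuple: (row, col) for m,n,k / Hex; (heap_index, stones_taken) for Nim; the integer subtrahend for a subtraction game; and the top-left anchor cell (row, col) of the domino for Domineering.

p1 X@[11]: -1[10]-1 -2[9]-1 -3[8]+1*
p2 O@[8]: -1[7]-1* -2[6]-1 -3[5]-1
p3 X@[7]: -1[6]-1 -2[5]-1 -3[4]+1*
p4 O@[4]: -1[3]-1* -2[2]-1 -3[1]-1
p5 X@[3]: -1[2]-1 -2[1]-1 -3[0]+1*
p6 O@[0] terminal -1; root [11] d11

PV length from [11]: 5 plies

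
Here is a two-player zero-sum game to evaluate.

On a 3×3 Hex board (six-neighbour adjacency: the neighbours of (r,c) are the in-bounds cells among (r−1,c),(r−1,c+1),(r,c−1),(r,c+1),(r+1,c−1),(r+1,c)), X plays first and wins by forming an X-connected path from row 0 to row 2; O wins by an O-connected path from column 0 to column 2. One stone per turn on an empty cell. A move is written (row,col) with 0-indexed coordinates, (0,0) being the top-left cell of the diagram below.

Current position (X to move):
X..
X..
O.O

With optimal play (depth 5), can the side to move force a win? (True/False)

X winning at [X../X../O.O]: False

p1 X@[X../X../O.O]: (0,1)[XX./X../O.O]-1* (0,2)[X.X/X../O.O]-1 (1,1)[X../XX./O.O]-1 (1,2)[X../X.X/O.O]-1 (2,1)[X../X../OXO]-1
p2 O@[XX./X../O.O]: (0,2)[XXO/X../O.O]+1* (1,1)[XX./XO./O.O]+1 (1,2)[XX./X.O/O.O]+1 (2,1)[XX./X../OOO]+1
p3 X@[XXO/X../O.O]: (1,1)[XXO/XX./O.O]-1* (1,2)[XXO/X.X/O.O]-1 (2,1)[XXO/X../OXO]-1
p4 O@[XXO/XX./O.O]: (1,2)[XXO/XXO/O.O]-1 (2,1)[XXO/XX./OOO]+1*
p5 X@[XXO/XX./OOO] terminal -1; root [X../X../O.O] d5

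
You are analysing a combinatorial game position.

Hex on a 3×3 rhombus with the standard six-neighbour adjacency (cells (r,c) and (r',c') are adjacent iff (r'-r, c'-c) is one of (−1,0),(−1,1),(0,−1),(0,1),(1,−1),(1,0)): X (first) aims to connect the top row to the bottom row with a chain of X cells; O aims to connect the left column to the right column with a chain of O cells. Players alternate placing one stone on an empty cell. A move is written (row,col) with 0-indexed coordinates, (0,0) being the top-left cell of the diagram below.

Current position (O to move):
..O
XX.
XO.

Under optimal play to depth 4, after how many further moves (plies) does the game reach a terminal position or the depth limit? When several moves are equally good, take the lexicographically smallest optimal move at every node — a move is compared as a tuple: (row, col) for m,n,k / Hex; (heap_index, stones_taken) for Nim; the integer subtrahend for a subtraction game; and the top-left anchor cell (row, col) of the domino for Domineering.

PV length from [..O/XX./XO.]: 2 plies

p1 O@[..O/XX./XO.]: (0,0)[O.O/XX./XO.]-1* (0,1)[.OO/XX./XO.]-1 (1,2)[..O/XXO/XO.]-1 (2,2)[..O/XX./XOO]-1
p2 X@[O.O/XX./XO.]: (0,1)[OXO/XX./XO.]+1* (1,2)[O.O/XXX/XO.]-1 (2,2)[O.O/XX./XOX]-1
p3 O@[OXO/XX./XO.] terminal -1; root [..O/XX./XO.] d4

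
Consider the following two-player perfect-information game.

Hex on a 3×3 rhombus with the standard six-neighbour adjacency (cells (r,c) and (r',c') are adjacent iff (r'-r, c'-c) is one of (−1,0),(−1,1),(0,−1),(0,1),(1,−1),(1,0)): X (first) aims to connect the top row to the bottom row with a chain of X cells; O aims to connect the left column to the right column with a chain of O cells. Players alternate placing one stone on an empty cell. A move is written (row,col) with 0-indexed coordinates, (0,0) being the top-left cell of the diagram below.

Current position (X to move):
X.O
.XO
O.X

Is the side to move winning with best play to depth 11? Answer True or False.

X winning at [X.O/.XO/O.X]: True

p1 X@[X.O/.XO/O.X]: (0,1)[XXO/.XO/O.X]-1 (1,0)[X.O/XXO/O.X]-1 (2,1)[X.O/.XO/OXX]+1*
p2 O@[X.O/.XO/OXX]: (0,1)[XOO/.XO/OXX]-1* (1,0)[X.O/OXO/OXX]-1
p3 X@[XOO/.XO/OXX]: (1,0)[XOO/XXO/OXX]+1*
p4 O@[XOO/XXO/OXX] terminal -1; root [X.O/.XO/O.X] d11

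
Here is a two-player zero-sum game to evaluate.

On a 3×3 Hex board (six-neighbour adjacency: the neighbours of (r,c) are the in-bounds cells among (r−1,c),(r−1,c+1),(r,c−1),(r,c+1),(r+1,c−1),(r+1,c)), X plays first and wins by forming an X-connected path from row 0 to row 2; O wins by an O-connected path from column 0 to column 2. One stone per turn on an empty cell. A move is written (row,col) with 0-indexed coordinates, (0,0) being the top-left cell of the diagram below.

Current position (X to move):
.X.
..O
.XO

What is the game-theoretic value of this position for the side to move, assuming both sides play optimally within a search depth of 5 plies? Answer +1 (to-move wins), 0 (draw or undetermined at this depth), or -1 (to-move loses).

value(.X./..O/.XO, X) = +1

[.X./..O/.XO] X move#1: (0,0):-1/XX./..O/.XO, (0,2):-1/.XX/..O/.XO, (1,0):+1/.X./X.O/.XO*, (1,1):+1/.X./.XO/.XO, (2,0):+1/.X./..O/XXO
[.X./X.O/.XO] O move#2: (0,0):-1/OX./X.O/.XO*, (0,2):-1/.XO/X.O/.XO, (1,1):-1/.X./XOO/.XO, (2,0):-1/.X./X.O/OXO
[OX./X.O/.XO] X move#3: (0,2):+1/OXX/X.O/.XO*, (1,1):+1/OX./XXO/.XO, (2,0):+1/OX./X.O/XXO
[OXX/X.O/.XO] O move#4: (1,1):-1/OXX/XOO/.XO*, (2,0):-1/OXX/X.O/OXO
[OXX/XOO/.XO] X move#5: (2,0):+1/OXX/XOO/XXO*
[OXX/XOO/XXO] end (terminal -1, O#6); searched .X./..O/.XO to 5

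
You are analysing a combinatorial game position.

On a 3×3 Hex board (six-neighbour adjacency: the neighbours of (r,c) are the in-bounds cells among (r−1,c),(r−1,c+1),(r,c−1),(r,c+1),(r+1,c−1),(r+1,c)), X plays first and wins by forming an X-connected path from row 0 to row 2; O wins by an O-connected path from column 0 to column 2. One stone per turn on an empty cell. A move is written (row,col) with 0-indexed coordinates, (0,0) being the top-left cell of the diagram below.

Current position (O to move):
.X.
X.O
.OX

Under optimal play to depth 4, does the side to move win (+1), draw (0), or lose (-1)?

[.X./X.O/.OX] O move#1: (0,0):-1/OX./X.O/.OX, (0,2):-1/.XO/X.O/.OX, (1,1):-1/.X./XOO/.OX, (2,0):+1/.X./X.O/OOX*
[.X./X.O/OOX] end (terminal -1, X#2); searched .X./X.O/.OX to 4

value(.X./X.O/.OX, O) = +1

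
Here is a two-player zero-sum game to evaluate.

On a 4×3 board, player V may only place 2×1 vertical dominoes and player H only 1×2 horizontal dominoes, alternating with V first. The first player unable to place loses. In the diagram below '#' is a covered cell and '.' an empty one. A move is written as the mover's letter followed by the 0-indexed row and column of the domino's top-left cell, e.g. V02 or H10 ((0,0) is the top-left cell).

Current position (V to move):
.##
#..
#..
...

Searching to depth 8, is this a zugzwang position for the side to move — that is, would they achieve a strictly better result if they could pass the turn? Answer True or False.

[.##/#../#../...] V move#1: V11:+1/.##/##./##./...*, V12:+1/.##/#.#/#.#/..., V21:+1/.##/#../##./.#., V22:+1/.##/#../#.#/..#
[.##/##./##./...] H move#2: H30:-1/.##/##./##./##.*, H31:-1/.##/##./##./.##
[.##/##./##./##.] V move#3: V12:+1/.##/###/###/##.*, V22:+1/.##/##./###/###
[.##/###/###/##.] end (terminal -1, H#4); searched .##/#../#../... to 8
pass branch (H moves first from the same position):
  | [.##/#../#../...] H move#1: H11:-1/.##/###/#../..., H21:+1/.##/#../###/...*, H30:-1/.##/#../#../##., H31:-1/.##/#../#../.##
  | [.##/#../###/...] end (terminal -1, V#2); searched .##/#../#../... to 8
V moving scores +1; V passing scores -1

zugzwang(.##/#../#../..., V) = False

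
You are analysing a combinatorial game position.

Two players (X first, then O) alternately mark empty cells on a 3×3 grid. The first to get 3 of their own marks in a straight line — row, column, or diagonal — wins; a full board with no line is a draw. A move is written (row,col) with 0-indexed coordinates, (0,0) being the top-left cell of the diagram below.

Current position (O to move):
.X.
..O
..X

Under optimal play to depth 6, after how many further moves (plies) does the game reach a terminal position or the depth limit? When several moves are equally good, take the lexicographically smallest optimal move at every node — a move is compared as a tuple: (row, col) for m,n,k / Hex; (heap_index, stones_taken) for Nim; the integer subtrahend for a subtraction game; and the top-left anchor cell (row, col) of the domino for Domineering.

p1 O@[.X./..O/..X]: (0,0)[OX./..O/..X]-1 (0,2)[.XO/..O/..X]-1 (1,0)[.X./O.O/..X]-1 (1,1)[.X./.OO/..X]+0* (2,0)[.X./..O/O.X]-1 (2,1)[.X./..O/.OX]-1
p2 X@[.X./.OO/..X]: (0,0)[XX./.OO/..X]-1 (0,2)[.XX/.OO/..X]-1 (1,0)[.X./XOO/..X]+0* (2,0)[.X./.OO/X.X]-1 (2,1)[.X./.OO/.XX]-1
p3 O@[.X./XOO/..X]: (0,0)[OX./XOO/..X]+0* (0,2)[.XO/XOO/..X]-1 (2,0)[.X./XOO/O.X]+0 (2,1)[.X./XOO/.OX]-1
p4 X@[OX./XOO/..X]: (0,2)[OXX/XOO/..X]+0* (2,0)[OX./XOO/X.X]+0 (2,1)[OX./XOO/.XX]+0
p5 O@[OXX/XOO/..X]: (2,0)[OXX/XOO/O.X]+0* (2,1)[OXX/XOO/.OX]+0
p6 X@[OXX/XOO/O.X]: (2,1)[OXX/XOO/OXX]+0*
p7 O@[OXX/XOO/OXX] terminal +0; root [.X./..O/..X] d6

PV length from [.X./..O/..X]: 6 plies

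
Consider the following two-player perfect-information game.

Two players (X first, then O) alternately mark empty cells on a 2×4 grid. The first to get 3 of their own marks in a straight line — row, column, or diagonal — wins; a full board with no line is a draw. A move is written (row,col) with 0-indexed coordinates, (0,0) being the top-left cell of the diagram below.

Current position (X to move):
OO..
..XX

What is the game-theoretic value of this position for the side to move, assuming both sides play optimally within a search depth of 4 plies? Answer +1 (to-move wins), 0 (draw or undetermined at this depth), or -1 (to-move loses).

value(OO../..XX, X) = +1

p1 X@[OO../..XX]: (0,2)[OOX./..XX]+0 (0,3)[OO.X/..XX]-1 (1,0)[OO../X.XX]-1 (1,1)[OO../.XXX]+1*
p2 O@[OO../.XXX] terminal -1; root [OO../..XX] d4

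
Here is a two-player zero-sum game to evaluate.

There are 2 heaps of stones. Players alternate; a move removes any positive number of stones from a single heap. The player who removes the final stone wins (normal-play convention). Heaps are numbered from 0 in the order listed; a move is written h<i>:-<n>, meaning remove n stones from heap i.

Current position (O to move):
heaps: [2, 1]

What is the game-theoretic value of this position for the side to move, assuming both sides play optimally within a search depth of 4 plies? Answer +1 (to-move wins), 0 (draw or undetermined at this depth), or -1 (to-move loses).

value((2,1), O) = +1

ply 1, O at (2,1) | h0:-1=+1→(1,1)*; h0:-2=-1→(0,1); h1:-1=-1→(2,0)
ply 2, X at (1,1) | h0:-1=-1→(0,1)*; h1:-1=-1→(1,0)
ply 3, O at (0,1) | h1:-1=+1→(0,0)*
ply 4: (0,0) is terminal -1 (X); from (2,1) depth 4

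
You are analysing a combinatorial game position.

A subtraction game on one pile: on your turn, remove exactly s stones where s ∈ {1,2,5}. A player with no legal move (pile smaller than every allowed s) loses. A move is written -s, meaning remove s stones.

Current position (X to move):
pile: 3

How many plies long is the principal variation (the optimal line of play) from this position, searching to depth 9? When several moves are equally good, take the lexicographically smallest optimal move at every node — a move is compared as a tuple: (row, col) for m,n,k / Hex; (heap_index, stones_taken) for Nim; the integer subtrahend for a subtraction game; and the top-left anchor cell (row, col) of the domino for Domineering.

PV length from [3]: 2 plies

ply 1, X at 3 | -1=-1→2*; -2=-1→1
ply 2, O at 2 | -1=-1→1; -2=+1→0*
ply 3: 0 is terminal -1 (X); from 3 depth 9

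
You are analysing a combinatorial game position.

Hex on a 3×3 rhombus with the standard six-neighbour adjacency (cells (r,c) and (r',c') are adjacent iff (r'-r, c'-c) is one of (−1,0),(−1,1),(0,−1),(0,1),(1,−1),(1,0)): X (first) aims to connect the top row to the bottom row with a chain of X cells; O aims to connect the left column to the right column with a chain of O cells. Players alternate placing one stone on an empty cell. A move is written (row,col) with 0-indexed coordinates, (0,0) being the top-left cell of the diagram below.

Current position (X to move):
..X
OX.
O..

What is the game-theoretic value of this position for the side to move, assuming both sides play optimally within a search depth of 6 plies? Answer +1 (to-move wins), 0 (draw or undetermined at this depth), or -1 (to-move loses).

value(..X/OX./O.., X) = +1

p1 X@[..X/OX./O..]: (0,0)[X.X/OX./O..]-1 (0,1)[.XX/OX./O..]-1 (1,2)[..X/OXX/O..]+1* (2,1)[..X/OX./OX.]+1 (2,2)[..X/OX./O.X]+1
p2 O@[..X/OXX/O..]: (0,0)[O.X/OXX/O..]-1* (0,1)[.OX/OXX/O..]-1 (2,1)[..X/OXX/OO.]-1 (2,2)[..X/OXX/O.O]-1
p3 X@[O.X/OXX/O..]: (0,1)[OXX/OXX/O..]+1* (2,1)[O.X/OXX/OX.]+1 (2,2)[O.X/OXX/O.X]+1
p4 O@[OXX/OXX/O..]: (2,1)[OXX/OXX/OO.]-1* (2,2)[OXX/OXX/O.O]-1
p5 X@[OXX/OXX/OO.]: (2,2)[OXX/OXX/OOX]+1*
p6 O@[OXX/OXX/OOX] terminal -1; root [..X/OX./O..] d6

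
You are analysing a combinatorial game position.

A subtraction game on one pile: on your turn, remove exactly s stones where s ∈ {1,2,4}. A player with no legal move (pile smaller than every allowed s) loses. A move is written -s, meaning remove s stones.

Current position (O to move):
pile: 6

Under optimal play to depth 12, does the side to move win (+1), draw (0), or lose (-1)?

value(6, O) = -1

p1 O@[6]: -1[5]-1* -2[4]-1 -4[2]-1
p2 X@[5]: -1[4]-1 -2[3]+1* -4[1]-1
p3 O@[3]: -1[2]-1* -2[1]-1
p4 X@[2]: -1[1]-1 -2[0]+1*
p5 O@[0] terminal -1; root [6] d12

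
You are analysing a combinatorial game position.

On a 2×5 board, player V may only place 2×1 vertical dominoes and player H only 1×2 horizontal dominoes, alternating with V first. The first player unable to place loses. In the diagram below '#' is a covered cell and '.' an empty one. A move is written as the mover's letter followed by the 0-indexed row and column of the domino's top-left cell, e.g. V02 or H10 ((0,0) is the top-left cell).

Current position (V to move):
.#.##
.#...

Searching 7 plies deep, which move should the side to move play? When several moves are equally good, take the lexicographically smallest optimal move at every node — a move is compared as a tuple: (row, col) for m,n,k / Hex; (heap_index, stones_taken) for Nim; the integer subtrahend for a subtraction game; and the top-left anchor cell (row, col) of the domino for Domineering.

[.#.##/.#...] V move#1: V00:-1/##.##/##..., V02:+1/.####/.##..*
[.####/.##..] H move#2: H13:-1/.####/.####*
[.####/.####] V move#3: V00:+1/#####/#####*
[#####/#####] end (terminal -1, H#4); searched .#.##/.#... to 7

V's best at [.#.##/.#...]: V02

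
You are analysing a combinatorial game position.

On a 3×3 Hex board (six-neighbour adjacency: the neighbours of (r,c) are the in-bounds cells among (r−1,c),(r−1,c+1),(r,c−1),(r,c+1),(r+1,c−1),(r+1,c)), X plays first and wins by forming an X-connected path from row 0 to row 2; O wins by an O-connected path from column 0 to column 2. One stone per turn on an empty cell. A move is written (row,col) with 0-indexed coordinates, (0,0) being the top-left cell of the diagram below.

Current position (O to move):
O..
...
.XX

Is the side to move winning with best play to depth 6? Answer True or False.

[O../.../.XX] O move#1: (0,1):-1/OO./.../.XX, (0,2):+1/O.O/.../.XX*, (1,0):-1/O../O../.XX, (1,1):+1/O../.O./.XX, (1,2):-1/O../..O/.XX, (2,0):-1/O../.../OXX
[O.O/.../.XX] X move#2: (0,1):-1/OXO/.../.XX*, (1,0):-1/O.O/X../.XX, (1,1):-1/O.O/.X./.XX, (1,2):-1/O.O/..X/.XX, (2,0):-1/O.O/.../XXX
[OXO/.../.XX] O move#3: (1,0):-1/OXO/O../.XX, (1,1):+1/OXO/.O./.XX*, (1,2):-1/OXO/..O/.XX, (2,0):-1/OXO/.../OXX
[OXO/.O./.XX] X move#4: (1,0):-1/OXO/XO./.XX*, (1,2):-1/OXO/.OX/.XX, (2,0):-1/OXO/.O./XXX
[OXO/XO./.XX] O move#5: (1,2):-1/OXO/XOO/.XX, (2,0):+1/OXO/XO./OXX*
[OXO/XO./OXX] end (terminal -1, X#6); searched O../.../.XX to 6

O winning at [O../.../.XX]: True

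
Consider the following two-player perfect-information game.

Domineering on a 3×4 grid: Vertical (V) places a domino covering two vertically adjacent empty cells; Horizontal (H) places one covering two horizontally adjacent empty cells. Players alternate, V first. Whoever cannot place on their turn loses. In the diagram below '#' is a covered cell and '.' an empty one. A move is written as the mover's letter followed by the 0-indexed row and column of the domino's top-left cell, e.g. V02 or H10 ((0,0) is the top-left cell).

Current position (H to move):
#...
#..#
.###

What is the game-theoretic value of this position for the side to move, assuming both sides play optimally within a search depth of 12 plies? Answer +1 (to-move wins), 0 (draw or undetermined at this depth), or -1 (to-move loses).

value(#.../#..#/.###, H) = +1

ply 1, H at #.../#..#/.### | H01=+1→###./#..#/.###*; H02=-1→#.##/#..#/.###; H11=+1→#.../####/.###
ply 2: ###./#..#/.### is terminal -1 (V); from #.../#..#/.### depth 12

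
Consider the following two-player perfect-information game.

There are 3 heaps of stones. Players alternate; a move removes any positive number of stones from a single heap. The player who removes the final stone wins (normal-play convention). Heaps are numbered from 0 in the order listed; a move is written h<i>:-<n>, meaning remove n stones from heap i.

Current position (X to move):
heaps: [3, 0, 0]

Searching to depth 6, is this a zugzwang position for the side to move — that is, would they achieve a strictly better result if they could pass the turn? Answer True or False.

zugzwang((3,0,0), X) = False

ply 1, X at (3,0,0) | h0:-1=-1→(2,0,0); h0:-2=-1→(1,0,0); h0:-3=+1→(0,0,0)*
ply 2: (0,0,0) is terminal -1 (O); from (3,0,0) depth 6
pass branch (O moves first from the same position):
  | ply 1, O at (3,0,0) | h0:-1=-1→(2,0,0); h0:-2=-1→(1,0,0); h0:-3=+1→(0,0,0)*
  | ply 2: (0,0,0) is terminal -1 (X); from (3,0,0) depth 6
X moving scores +1; X passing scores -1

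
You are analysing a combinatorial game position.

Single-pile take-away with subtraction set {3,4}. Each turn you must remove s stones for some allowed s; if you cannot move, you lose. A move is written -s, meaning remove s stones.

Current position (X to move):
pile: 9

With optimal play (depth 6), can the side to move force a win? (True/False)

ply 1, X at 9 | -3=-1→6*; -4=-1→5
ply 2, O at 6 | -3=-1→3; -4=+1→2*
ply 3: 2 is terminal -1 (X); from 9 depth 6

X winning at [9]: False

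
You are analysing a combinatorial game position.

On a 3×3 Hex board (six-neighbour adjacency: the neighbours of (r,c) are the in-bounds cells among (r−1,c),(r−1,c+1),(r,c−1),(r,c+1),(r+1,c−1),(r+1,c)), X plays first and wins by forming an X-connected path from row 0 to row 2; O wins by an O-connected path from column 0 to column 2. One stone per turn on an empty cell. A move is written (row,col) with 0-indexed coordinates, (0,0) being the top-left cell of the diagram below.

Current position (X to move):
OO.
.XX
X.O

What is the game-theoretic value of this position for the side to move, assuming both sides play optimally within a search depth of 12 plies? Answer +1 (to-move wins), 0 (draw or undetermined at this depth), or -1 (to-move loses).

p1 X@[OO./.XX/X.O]: (0,2)[OOX/.XX/X.O]+1* (1,0)[OO./XXX/X.O]-1 (2,1)[OO./.XX/XXO]-1
p2 O@[OOX/.XX/X.O] terminal -1; root [OO./.XX/X.O] d12

value(OO./.XX/X.O, X) = +1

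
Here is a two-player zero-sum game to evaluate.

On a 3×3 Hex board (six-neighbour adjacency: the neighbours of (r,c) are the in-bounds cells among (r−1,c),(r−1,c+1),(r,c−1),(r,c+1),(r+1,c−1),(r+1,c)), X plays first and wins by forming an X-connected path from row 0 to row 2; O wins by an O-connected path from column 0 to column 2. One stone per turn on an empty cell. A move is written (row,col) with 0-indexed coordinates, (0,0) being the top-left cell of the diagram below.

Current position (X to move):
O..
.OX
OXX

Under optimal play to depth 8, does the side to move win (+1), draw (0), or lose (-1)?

value(O../.OX/OXX, X) = +1

p1 X@[O../.OX/OXX]: (0,1)[OX./.OX/OXX]-1 (0,2)[O.X/.OX/OXX]+1* (1,0)[O../XOX/OXX]-1
p2 O@[O.X/.OX/OXX] terminal -1; root [O../.OX/OXX] d8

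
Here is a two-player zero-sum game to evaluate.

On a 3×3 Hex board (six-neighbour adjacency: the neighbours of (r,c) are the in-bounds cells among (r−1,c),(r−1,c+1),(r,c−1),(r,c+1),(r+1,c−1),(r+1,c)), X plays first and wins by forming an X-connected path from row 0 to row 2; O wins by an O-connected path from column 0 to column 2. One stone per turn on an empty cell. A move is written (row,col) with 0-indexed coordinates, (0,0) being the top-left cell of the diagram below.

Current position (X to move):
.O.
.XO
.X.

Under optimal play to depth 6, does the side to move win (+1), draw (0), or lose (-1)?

p1 X@[.O./.XO/.X.]: (0,0)[XO./.XO/.X.]+1* (0,2)[.OX/.XO/.X.]+1 (1,0)[.O./XXO/.X.]+1 (2,0)[.O./.XO/XX.]-1 (2,2)[.O./.XO/.XX]-1
p2 O@[XO./.XO/.X.]: (0,2)[XOO/.XO/.X.]-1* (1,0)[XO./OXO/.X.]-1 (2,0)[XO./.XO/OX.]-1 (2,2)[XO./.XO/.XO]-1
p3 X@[XOO/.XO/.X.]: (1,0)[XOO/XXO/.X.]+1* (2,0)[XOO/.XO/XX.]-1 (2,2)[XOO/.XO/.XX]-1
p4 O@[XOO/XXO/.X.] terminal -1; root [.O./.XO/.X.] d6

value(.O./.XO/.X., X) = +1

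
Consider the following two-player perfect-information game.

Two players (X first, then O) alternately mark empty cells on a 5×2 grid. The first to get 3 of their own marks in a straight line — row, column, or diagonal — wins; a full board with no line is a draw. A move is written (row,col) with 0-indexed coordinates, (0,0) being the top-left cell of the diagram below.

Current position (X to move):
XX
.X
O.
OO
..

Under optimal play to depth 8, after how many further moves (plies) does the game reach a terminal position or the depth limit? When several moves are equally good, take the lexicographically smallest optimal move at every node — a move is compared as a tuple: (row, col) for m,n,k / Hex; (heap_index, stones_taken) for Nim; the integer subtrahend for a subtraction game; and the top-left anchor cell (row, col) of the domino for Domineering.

ply 1, X at XX/.X/O./OO/.. | (1,0)=-1→XX/XX/O./OO/..; (2,1)=+1→XX/.X/OX/OO/..*; (4,0)=-1→XX/.X/O./OO/X.; (4,1)=-1→XX/.X/O./OO/.X
ply 2: XX/.X/OX/OO/.. is terminal -1 (O); from XX/.X/O./OO/.. depth 8

PV length from [XX/.X/O./OO/..]: 1 ply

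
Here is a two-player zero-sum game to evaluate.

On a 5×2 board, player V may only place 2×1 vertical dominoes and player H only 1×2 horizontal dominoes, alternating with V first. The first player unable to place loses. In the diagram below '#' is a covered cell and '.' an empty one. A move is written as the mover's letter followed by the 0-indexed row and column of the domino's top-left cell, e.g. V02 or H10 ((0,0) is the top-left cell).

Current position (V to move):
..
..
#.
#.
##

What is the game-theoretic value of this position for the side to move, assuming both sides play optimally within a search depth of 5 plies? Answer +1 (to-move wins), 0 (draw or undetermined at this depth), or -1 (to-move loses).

ply 1, V at ../../#./#./## | V00=+1→#./#./#./#./##*; V01=+1→.#/.#/#./#./##; V11=-1→../.#/##/#./##; V21=-1→../../##/##/##
ply 2: #./#./#./#./## is terminal -1 (H); from ../../#./#./## depth 5

value(../../#./#./##, V) = +1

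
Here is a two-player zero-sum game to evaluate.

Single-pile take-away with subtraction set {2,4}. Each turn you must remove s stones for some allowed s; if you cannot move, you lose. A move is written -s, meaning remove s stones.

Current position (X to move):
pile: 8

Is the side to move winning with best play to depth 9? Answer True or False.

[8] X move#1: -2:+1/6*, -4:-1/4
[6] O move#2: -2:-1/4*, -4:-1/2
[4] X move#3: -2:-1/2, -4:+1/0*
[0] end (terminal -1, O#4); searched 8 to 9

X winning at [8]: True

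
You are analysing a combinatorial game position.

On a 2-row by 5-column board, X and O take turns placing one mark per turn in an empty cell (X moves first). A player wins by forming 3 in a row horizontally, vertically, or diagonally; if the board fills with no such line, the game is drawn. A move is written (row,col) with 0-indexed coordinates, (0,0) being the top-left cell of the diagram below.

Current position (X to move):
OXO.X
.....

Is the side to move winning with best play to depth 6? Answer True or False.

p1 X@[OXO.X/.....]: (0,3)[OXOXX/.....]+0* (1,0)[OXO.X/X....]+0 (1,1)[OXO.X/.X...]+0 (1,2)[OXO.X/..X..]+0 (1,3)[OXO.X/...X.]+0 (1,4)[OXO.X/....X]+0
p2 O@[OXOXX/.....]: (1,0)[OXOXX/O....]+0* (1,1)[OXOXX/.O...]+0 (1,2)[OXOXX/..O..]+0 (1,3)[OXOXX/...O.]+0 (1,4)[OXOXX/....O]+0
p3 X@[OXOXX/O....]: (1,1)[OXOXX/OX...]+0* (1,2)[OXOXX/O.X..]+0 (1,3)[OXOXX/O..X.]+0 (1,4)[OXOXX/O...X]+0
p4 O@[OXOXX/OX...]: (1,2)[OXOXX/OXO..]+0* (1,3)[OXOXX/OX.O.]+0 (1,4)[OXOXX/OX..O]+0
p5 X@[OXOXX/OXO..]: (1,3)[OXOXX/OXOX.]+0* (1,4)[OXOXX/OXO.X]+0
p6 O@[OXOXX/OXOX.]: (1,4)[OXOXX/OXOXO]+0*
p7 X@[OXOXX/OXOXO] terminal +0; root [OXO.X/.....] d6

X winning at [OXO.X/.....]: False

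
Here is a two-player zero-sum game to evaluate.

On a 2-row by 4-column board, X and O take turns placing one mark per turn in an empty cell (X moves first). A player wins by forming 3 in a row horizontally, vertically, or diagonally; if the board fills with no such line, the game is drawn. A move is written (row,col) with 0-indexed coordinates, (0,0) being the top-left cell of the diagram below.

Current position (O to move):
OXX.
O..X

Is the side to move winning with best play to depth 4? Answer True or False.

O winning at [OXX./O..X]: False

p1 O@[OXX./O..X]: (0,3)[OXXO/O..X]+0* (1,1)[OXX./OO.X]-1 (1,2)[OXX./O.OX]-1
p2 X@[OXXO/O..X]: (1,1)[OXXO/OX.X]+0* (1,2)[OXXO/O.XX]+0
p3 O@[OXXO/OX.X]: (1,2)[OXXO/OXOX]+0*
p4 X@[OXXO/OXOX] terminal +0; root [OXX./O..X] d4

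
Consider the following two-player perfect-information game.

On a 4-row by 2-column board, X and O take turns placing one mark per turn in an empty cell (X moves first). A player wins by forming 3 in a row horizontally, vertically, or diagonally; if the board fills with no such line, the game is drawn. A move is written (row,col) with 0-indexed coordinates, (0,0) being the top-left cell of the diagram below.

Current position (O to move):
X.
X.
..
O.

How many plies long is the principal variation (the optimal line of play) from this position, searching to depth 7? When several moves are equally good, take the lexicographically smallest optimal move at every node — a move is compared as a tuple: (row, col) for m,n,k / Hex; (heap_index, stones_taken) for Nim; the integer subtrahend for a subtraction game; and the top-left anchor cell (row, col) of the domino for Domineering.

p1 O@[X./X./../O.]: (0,1)[XO/X./../O.]-1 (1,1)[X./XO/../O.]-1 (2,0)[X./X./O./O.]+0* (2,1)[X./X./.O/O.]-1 (3,1)[X./X./../OO]-1
p2 X@[X./X./O./O.]: (0,1)[XX/X./O./O.]+0* (1,1)[X./XX/O./O.]+0 (2,1)[X./X./OX/O.]+0 (3,1)[X./X./O./OX]+0
p3 O@[XX/X./O./O.]: (1,1)[XX/XO/O./O.]+0* (2,1)[XX/X./OO/O.]+0 (3,1)[XX/X./O./OO]+0
p4 X@[XX/XO/O./O.]: (2,1)[XX/XO/OX/O.]+0* (3,1)[XX/XO/O./OX]+0
p5 O@[XX/XO/OX/O.]: (3,1)[XX/XO/OX/OO]+0*
p6 X@[XX/XO/OX/OO] terminal +0; root [X./X./../O.] d7

PV length from [X./X./../O.]: 5 plies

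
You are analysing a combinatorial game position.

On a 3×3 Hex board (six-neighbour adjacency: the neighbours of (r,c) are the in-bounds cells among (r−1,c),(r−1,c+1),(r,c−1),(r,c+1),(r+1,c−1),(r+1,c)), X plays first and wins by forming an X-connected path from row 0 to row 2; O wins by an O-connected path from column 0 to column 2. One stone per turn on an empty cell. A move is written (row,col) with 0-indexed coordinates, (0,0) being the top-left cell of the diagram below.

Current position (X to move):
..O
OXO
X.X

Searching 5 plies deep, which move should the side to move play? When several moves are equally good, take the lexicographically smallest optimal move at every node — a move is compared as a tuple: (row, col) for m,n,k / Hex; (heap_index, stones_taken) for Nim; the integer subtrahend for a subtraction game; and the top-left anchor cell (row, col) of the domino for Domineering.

p1 X@[..O/OXO/X.X]: (0,0)[X.O/OXO/X.X]-1 (0,1)[.XO/OXO/X.X]+1* (2,1)[..O/OXO/XXX]-1
p2 O@[.XO/OXO/X.X] terminal -1; root [..O/OXO/X.X] d5

X's best at [..O/OXO/X.X]: (0,1)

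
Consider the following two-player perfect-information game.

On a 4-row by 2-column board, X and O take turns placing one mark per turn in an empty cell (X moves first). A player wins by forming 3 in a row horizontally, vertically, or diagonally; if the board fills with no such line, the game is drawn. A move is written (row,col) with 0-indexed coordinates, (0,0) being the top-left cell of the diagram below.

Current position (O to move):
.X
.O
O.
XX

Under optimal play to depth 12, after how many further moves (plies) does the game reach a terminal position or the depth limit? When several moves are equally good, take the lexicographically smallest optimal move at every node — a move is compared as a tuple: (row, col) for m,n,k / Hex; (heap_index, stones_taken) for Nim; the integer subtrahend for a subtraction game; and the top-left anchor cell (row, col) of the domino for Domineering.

[.X/.O/O./XX] O move#1: (0,0):+0/OX/.O/O./XX*, (1,0):+0/.X/OO/O./XX, (2,1):+0/.X/.O/OO/XX
[OX/.O/O./XX] X move#2: (1,0):+0/OX/XO/O./XX*, (2,1):-1/OX/.O/OX/XX
[OX/XO/O./XX] O move#3: (2,1):+0/OX/XO/OO/XX*
[OX/XO/OO/XX] end (terminal +0, X#4); searched .X/.O/O./XX to 12

PV length from [.X/.O/O./XX]: 3 plies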